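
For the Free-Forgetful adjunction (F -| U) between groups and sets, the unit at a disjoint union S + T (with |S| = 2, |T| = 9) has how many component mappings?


The unit eta_X: X -> U(F(X)) of the Free-Forgetful adjunction
maps each element of X to a generator of F(X). For X = S + T (disjoint
union in Set), |S + T| = |S| + |T|.
Total mappings = 2 + 9 = 11.

11


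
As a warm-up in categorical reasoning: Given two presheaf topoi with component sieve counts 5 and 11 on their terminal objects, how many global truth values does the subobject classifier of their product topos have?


In a product of presheaf topoi E_1 x E_2, the subobject classifier
is Omega = Omega_1 x Omega_2 (componentwise), so
|Omega(top)| = |Omega_1(top_1)| * |Omega_2(top_2)|.
= 5 * 11 = 55.

55


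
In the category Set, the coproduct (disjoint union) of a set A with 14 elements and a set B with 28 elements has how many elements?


In Set, the coproduct A + B is the disjoint union.
|A + B| = |A| + |B| = 14 + 28 = 42

42


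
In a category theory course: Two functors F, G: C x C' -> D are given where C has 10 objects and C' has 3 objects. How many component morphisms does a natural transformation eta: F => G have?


A natural transformation eta: F => G assigns one component morphism per
object of the domain category.
The domain is the product category C x C', so
|Ob(C x C')| = |Ob(C)| * |Ob(C')| = 10 * 3 = 30.
Therefore eta has 30 component morphisms.

30


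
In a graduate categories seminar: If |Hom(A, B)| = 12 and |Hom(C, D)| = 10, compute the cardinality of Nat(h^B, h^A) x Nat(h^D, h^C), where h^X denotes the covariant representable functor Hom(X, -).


By the Yoneda lemma, Nat(h^B, h^A) is isomorphic to Hom(A, B),
so |Nat(h^B, h^A)| = |Hom(A, B)| and |Nat(h^D, h^C)| = |Hom(C, D)|.
|Hom(A, B)| = 12, |Hom(C, D)| = 10.
|Nat(h^B, h^A) x Nat(h^D, h^C)| = 12 * 10 = 120

120


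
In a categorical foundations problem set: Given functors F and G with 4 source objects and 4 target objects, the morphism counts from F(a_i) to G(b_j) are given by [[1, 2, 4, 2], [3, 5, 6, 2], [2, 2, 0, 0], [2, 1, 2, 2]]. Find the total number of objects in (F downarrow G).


Objects of (F downarrow G) are triples (a, b, h: F(a)->G(b)).
The count equals the sum of all entries in the hom-matrix.
sum(row 0) = 9
sum(row 1) = 16
sum(row 2) = 4
sum(row 3) = 7
Grand total = 36

36


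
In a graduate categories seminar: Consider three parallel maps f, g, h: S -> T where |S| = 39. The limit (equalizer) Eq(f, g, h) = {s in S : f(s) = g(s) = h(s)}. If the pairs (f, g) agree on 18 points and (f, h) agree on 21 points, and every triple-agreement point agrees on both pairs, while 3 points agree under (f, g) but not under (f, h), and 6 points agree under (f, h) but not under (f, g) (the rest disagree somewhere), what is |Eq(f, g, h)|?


Eq(f, g, h) is the triple-agreement set: points in S where all three
maps take the same value. Using inclusion-exclusion on the pairwise data:
Pair (f, g) agrees on 18 points; pair (f, h) on 21 points.
Points agreeing under (f, g) but not (f, h) = 3; under (f, h) but not (f, g) = 6.
Triple-agreement = agreement-in-(f, g) minus points that agree under (f, g) but not (f, h):
|Eq(f, g, h)| = 18 - 3 = 15
(cross-check via (f, h): 21 - 6 = 15.)

15


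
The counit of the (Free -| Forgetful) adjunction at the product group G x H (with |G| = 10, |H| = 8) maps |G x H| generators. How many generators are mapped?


The counit epsilon_K: F(U(K)) -> K of the Free-Forgetful adjunction
maps |K| generators of F(U(K)) into K. For K = G x H (the product group),
|G x H| = |G| * |H|.
Total generators mapped = 10 * 8 = 80.

80


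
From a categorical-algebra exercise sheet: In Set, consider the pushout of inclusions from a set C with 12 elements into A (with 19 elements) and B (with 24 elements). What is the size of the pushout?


The pushout A +_C B identifies the images of C in A and B.
|A +_C B| = |A| + |B| - |C| (for injections).
= 19 + 24 - 12 = 31

31


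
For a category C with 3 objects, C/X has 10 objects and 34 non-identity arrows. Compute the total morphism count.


In the slice category C/X, objects are morphisms to X.
Identity morphisms: 10 (one per object of C/X).
Non-identity morphisms: 34.
Total = 10 + 34 = 44

44


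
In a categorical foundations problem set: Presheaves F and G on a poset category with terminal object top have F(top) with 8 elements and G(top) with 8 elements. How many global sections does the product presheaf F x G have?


Global sections of a presheaf on a poset with terminal top satisfy
Gamma(H) ~ H(top). Presheaves admit pointwise products, so
(F x G)(top) = F(top) x G(top) (Cartesian product).
|Gamma(F x G)| = |F(top)| * |G(top)| = 8 * 8 = 64.

64


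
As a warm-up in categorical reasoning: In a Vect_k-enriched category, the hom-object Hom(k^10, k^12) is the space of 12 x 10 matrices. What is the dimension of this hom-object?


In Vect-enriched categories, Hom(k^n, k^m) is the space of m x n matrices.
dim(Hom(k^10, k^12)) = 12 * 10 = 120

120


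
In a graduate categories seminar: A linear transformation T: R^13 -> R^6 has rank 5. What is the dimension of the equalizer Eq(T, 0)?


The equalizer of f and the zero map is ker(f).
By the rank-nullity theorem: dim(ker(f)) = dim(domain) - rank(f).
dim(ker(f)) = 13 - 5 = 8

8


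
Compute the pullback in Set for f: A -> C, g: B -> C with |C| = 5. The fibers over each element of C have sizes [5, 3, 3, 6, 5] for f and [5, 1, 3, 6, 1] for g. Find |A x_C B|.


The pullback A x_C B consists of pairs (a, b) with f(a) = g(b).
For each element c in C, the fiber product has |f^-1(c)| * |g^-1(c)| elements.
Summing over C: 5 * 5 + 3 * 1 + 3 * 3 + 6 * 6 + 5 * 1
= 25 + 3 + 9 + 36 + 5 = 78

78


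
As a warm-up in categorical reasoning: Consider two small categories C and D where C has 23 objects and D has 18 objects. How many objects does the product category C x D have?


The product category C x D has objects that are pairs (c, d).
Number of pairs = |Ob(C)| * |Ob(D)| = 23 * 18 = 414

414


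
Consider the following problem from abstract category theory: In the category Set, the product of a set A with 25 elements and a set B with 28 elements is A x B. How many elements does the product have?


In Set, the product A x B is the Cartesian product.
By the universal property, |A x B| = |A| * |B|.
|A x B| = 25 * 28 = 700

700


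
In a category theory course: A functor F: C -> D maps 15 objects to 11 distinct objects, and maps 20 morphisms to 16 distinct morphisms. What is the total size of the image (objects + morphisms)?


The image of F consists of distinct objects and distinct morphisms.
|Im(F)| on objects = 11
|Im(F)| on morphisms = 16
Total image cardinality = 11 + 16 = 27

27


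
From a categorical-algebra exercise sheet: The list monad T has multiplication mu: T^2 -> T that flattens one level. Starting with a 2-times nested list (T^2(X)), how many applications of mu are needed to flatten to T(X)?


Each application of mu: T^2 -> T removes one layer of nesting.
Starting at depth 2 (i.e., T^2(X)), we need to reach T(X).
Number of mu applications = 2 - 1 = 1

1


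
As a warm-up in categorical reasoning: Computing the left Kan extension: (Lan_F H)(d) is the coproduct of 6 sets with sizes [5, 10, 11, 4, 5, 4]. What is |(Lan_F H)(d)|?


Pointwise, the left Kan extension (Lan_F H)(d) is the colimit, indexed
by the comma category (F downarrow d), of H composed with the
projection (F downarrow d) -> C. Here that colimit is given
as a coproduct (disjoint union) of sets, so its cardinality is the
sum of the sizes of the summands.
Coproduct of sets with sizes: 5 + 10 + 11 + 4 + 5 + 4
= 39

39


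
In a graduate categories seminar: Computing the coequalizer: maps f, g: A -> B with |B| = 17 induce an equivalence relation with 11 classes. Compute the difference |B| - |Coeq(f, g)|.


The coequalizer Coeq(f, g) = B / ~ has one element per equivalence class.
|B| = 17, |Coeq(f, g)| = 11.
|B| - |Coeq(f, g)| = 17 - 11 = 6.

6


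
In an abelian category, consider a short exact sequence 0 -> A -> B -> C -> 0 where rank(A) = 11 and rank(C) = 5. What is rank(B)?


For a short exact sequence 0 -> A -> B -> C -> 0,
rank is additive: rank(B) = rank(A) + rank(C).
rank(B) = 11 + 5 = 16

16


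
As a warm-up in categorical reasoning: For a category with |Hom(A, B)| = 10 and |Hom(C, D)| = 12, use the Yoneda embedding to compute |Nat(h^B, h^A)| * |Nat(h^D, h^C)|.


By the Yoneda lemma, Nat(h^B, h^A) is isomorphic to Hom(A, B),
so |Nat(h^B, h^A)| = |Hom(A, B)| and |Nat(h^D, h^C)| = |Hom(C, D)|.
|Hom(A, B)| = 10, |Hom(C, D)| = 12.
|Nat(h^B, h^A) x Nat(h^D, h^C)| = 10 * 12 = 120

120


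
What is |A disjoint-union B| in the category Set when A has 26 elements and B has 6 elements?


In Set, the coproduct A + B is the disjoint union.
|A + B| = |A| + |B| = 26 + 6 = 32

32


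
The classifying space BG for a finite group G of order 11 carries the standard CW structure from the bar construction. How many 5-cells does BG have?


In the bar-construction CW model of BG, the n-cells are indexed by
n-tuples [g_1|...|g_n] of non-identity elements of G (degenerate
simplices with some g_i = e do not contribute cells), so there are
(|G| - 1)^n n-cells.
For dim = 5 with |G| = 11:
cells = (11 - 1)^5 = 10^5 = 100000

100000


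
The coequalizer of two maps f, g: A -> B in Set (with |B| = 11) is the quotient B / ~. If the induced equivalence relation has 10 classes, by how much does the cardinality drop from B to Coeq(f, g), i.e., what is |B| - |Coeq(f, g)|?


The coequalizer Coeq(f, g) = B / ~ has one element per equivalence class.
|B| = 11, |Coeq(f, g)| = 10.
|B| - |Coeq(f, g)| = 11 - 10 = 1.

1


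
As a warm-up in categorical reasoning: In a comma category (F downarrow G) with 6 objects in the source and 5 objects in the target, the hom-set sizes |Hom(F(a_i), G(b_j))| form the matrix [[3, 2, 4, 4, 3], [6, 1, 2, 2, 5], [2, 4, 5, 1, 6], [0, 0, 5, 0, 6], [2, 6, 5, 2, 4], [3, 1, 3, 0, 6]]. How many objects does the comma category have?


Objects of (F downarrow G) are triples (a, b, h: F(a)->G(b)).
The count equals the sum of all entries in the hom-matrix.
sum(row 0) = 16
sum(row 1) = 16
sum(row 2) = 18
sum(row 3) = 11
sum(row 4) = 19
sum(row 5) = 13
Grand total = 93

93


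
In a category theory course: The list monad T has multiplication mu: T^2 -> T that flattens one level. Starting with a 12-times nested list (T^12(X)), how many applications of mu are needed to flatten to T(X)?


Each application of mu: T^2 -> T removes one layer of nesting.
Starting at depth 12 (i.e., T^12(X)), we need to reach T(X).
Number of mu applications = 12 - 1 = 11

11


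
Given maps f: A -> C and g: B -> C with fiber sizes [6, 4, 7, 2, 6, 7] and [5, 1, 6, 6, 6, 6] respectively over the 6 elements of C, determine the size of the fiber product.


The pullback A x_C B consists of pairs (a, b) with f(a) = g(b).
For each element c in C, the fiber product has |f^-1(c)| * |g^-1(c)| elements.
Summing over C: 6 * 5 + 4 * 1 + 7 * 6 + 2 * 6 + 6 * 6 + 7 * 6
= 30 + 4 + 42 + 12 + 36 + 42 = 166

166


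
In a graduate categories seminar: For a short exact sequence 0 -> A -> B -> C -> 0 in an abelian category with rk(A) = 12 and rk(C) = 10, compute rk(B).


For a short exact sequence 0 -> A -> B -> C -> 0,
rank is additive: rank(B) = rank(A) + rank(C).
rank(B) = 12 + 10 = 22

22


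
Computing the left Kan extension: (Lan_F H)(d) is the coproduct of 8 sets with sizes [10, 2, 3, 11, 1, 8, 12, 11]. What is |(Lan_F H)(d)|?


Pointwise, the left Kan extension (Lan_F H)(d) is the colimit, indexed
by the comma category (F downarrow d), of H composed with the
projection (F downarrow d) -> C. Here that colimit is given
as a coproduct (disjoint union) of sets, so its cardinality is the
sum of the sizes of the summands.
Coproduct of sets with sizes: 10 + 2 + 3 + 11 + 1 + 8 + 12 + 11
= 58

58


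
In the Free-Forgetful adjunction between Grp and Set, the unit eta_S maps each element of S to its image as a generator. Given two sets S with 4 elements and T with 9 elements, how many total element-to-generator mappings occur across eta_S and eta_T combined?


The unit eta_X: X -> U(F(X)) of the Free-Forgetful adjunction
maps each element of X to a generator of F(X). For X = S + T (disjoint
union in Set), |S + T| = |S| + |T|.
Total mappings = 4 + 9 = 13.

13


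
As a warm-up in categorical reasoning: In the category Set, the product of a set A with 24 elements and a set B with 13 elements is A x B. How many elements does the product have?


In Set, the product A x B is the Cartesian product.
By the universal property, |A x B| = |A| * |B|.
|A x B| = 24 * 13 = 312

312


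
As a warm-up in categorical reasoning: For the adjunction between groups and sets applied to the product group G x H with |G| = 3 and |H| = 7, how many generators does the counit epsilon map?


The counit epsilon_K: F(U(K)) -> K of the Free-Forgetful adjunction
maps |K| generators of F(U(K)) into K. For K = G x H (the product group),
|G x H| = |G| * |H|.
Total generators mapped = 3 * 7 = 21.

21


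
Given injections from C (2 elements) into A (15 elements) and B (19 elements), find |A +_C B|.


The pushout A +_C B identifies the images of C in A and B.
|A +_C B| = |A| + |B| - |C| (for injections).
= 15 + 19 - 2 = 32

32


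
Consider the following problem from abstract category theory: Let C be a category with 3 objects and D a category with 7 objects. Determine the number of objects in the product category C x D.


The product category C x D has objects that are pairs (c, d).
Number of pairs = |Ob(C)| * |Ob(D)| = 3 * 7 = 21

21


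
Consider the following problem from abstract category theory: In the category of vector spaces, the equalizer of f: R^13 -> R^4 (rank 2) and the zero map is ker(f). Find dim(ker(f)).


The equalizer of f and the zero map is ker(f).
By the rank-nullity theorem: dim(ker(f)) = dim(domain) - rank(f).
dim(ker(f)) = 13 - 2 = 11

11


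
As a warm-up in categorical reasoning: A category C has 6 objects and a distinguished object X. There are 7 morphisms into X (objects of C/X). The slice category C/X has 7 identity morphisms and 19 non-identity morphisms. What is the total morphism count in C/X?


In the slice category C/X, objects are morphisms to X.
Identity morphisms: 7 (one per object of C/X).
Non-identity morphisms: 19.
Total = 7 + 19 = 26

26


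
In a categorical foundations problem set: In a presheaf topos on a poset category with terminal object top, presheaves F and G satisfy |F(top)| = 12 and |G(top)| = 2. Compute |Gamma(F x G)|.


Global sections of a presheaf on a poset with terminal top satisfy
Gamma(H) ~ H(top). Presheaves admit pointwise products, so
(F x G)(top) = F(top) x G(top) (Cartesian product).
|Gamma(F x G)| = |F(top)| * |G(top)| = 12 * 2 = 24.

24


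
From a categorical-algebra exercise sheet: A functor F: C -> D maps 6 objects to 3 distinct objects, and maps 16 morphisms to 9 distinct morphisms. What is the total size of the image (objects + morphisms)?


The image of F consists of distinct objects and distinct morphisms.
|Im(F)| on objects = 3
|Im(F)| on morphisms = 9
Total image cardinality = 3 + 9 = 12

12


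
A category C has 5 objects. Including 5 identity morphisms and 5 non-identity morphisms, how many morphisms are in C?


Each object has an identity morphism, giving 5 identities.
Adding the 5 non-identity morphisms:
Total = 5 + 5 = 10

10


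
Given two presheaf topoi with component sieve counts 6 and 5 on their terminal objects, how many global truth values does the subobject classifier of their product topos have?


In a product of presheaf topoi E_1 x E_2, the subobject classifier
is Omega = Omega_1 x Omega_2 (componentwise), so
|Omega(top)| = |Omega_1(top_1)| * |Omega_2(top_2)|.
= 6 * 5 = 30.

30


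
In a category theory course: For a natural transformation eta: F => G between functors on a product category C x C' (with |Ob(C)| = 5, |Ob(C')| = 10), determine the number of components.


A natural transformation eta: F => G assigns one component morphism per
object of the domain category.
The domain is the product category C x C', so
|Ob(C x C')| = |Ob(C)| * |Ob(C')| = 5 * 10 = 50.
Therefore eta has 50 component morphisms.

50


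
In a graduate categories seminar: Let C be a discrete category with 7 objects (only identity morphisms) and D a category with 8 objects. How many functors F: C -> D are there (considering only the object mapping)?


A functor from a discrete category C to D is determined by
where each object maps. Each of the 7 objects of C can map
to any of the 8 objects of D independently.
Number of functors = 8^7 = 2097152

2097152


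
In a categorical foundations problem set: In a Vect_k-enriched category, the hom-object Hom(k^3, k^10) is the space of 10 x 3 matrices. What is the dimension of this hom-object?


In Vect-enriched categories, Hom(k^n, k^m) is the space of m x n matrices.
dim(Hom(k^3, k^10)) = 10 * 3 = 30

30


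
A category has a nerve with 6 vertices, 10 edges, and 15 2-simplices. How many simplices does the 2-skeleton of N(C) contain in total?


The 2-skeleton of the nerve N(C) consists of simplices in dimensions 0, 1, 2:
  |N(C)_0| = 6 (objects)
  |N(C)_1| = 10 (morphisms)
  |N(C)_2| = 15 (composable pairs)
Total = 6 + 10 + 15 = 31

31


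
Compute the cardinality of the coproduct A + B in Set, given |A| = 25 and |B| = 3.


In Set, the coproduct A + B is the disjoint union.
|A + B| = |A| + |B| = 25 + 3 = 28

28


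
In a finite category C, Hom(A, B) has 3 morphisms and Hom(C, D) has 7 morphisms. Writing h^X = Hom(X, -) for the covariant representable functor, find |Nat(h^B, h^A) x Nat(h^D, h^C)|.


By the Yoneda lemma, Nat(h^B, h^A) is isomorphic to Hom(A, B),
so |Nat(h^B, h^A)| = |Hom(A, B)| and |Nat(h^D, h^C)| = |Hom(C, D)|.
|Hom(A, B)| = 3, |Hom(C, D)| = 7.
|Nat(h^B, h^A) x Nat(h^D, h^C)| = 3 * 7 = 21

21


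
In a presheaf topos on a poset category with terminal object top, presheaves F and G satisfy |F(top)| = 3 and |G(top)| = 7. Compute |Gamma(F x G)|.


Global sections of a presheaf on a poset with terminal top satisfy
Gamma(H) ~ H(top). Presheaves admit pointwise products, so
(F x G)(top) = F(top) x G(top) (Cartesian product).
|Gamma(F x G)| = |F(top)| * |G(top)| = 3 * 7 = 21.

21


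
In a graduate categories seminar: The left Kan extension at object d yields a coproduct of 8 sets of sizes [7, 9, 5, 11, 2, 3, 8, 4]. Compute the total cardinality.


Pointwise, the left Kan extension (Lan_F H)(d) is the colimit, indexed
by the comma category (F downarrow d), of H composed with the
projection (F downarrow d) -> C. Here that colimit is given
as a coproduct (disjoint union) of sets, so its cardinality is the
sum of the sizes of the summands.
Coproduct of sets with sizes: 7 + 9 + 5 + 11 + 2 + 3 + 8 + 4
= 49

49


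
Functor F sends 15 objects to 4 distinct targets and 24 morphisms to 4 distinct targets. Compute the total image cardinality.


The image of F consists of distinct objects and distinct morphisms.
|Im(F)| on objects = 4
|Im(F)| on morphisms = 4
Total image cardinality = 4 + 4 = 8

8


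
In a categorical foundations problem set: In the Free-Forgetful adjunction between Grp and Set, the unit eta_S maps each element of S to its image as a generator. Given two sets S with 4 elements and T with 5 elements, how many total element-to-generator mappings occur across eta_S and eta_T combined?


The unit eta_X: X -> U(F(X)) of the Free-Forgetful adjunction
maps each element of X to a generator of F(X). For X = S + T (disjoint
union in Set), |S + T| = |S| + |T|.
Total mappings = 4 + 5 = 9.

9


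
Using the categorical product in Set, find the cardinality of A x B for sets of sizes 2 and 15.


In Set, the product A x B is the Cartesian product.
By the universal property, |A x B| = |A| * |B|.
|A x B| = 2 * 15 = 30

30


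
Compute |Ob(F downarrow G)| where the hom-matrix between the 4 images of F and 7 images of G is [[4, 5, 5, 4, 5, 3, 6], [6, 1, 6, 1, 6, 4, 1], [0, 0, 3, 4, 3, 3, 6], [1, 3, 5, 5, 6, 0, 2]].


Objects of (F downarrow G) are triples (a, b, h: F(a)->G(b)).
The count equals the sum of all entries in the hom-matrix.
sum(row 0) = 32
sum(row 1) = 25
sum(row 2) = 19
sum(row 3) = 22
Grand total = 98

98


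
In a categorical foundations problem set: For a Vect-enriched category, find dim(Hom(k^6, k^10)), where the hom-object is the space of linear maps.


In Vect-enriched categories, Hom(k^n, k^m) is the space of m x n matrices.
dim(Hom(k^6, k^10)) = 10 * 6 = 60

60


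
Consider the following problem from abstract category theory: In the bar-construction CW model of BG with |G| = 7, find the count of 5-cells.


In the bar-construction CW model of BG, the n-cells are indexed by
n-tuples [g_1|...|g_n] of non-identity elements of G (degenerate
simplices with some g_i = e do not contribute cells), so there are
(|G| - 1)^n n-cells.
For dim = 5 with |G| = 7:
cells = (7 - 1)^5 = 6^5 = 7776

7776


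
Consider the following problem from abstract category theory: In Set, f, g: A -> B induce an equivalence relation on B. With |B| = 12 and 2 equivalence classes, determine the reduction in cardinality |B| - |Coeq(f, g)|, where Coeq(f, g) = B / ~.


The coequalizer Coeq(f, g) = B / ~ has one element per equivalence class.
|B| = 12, |Coeq(f, g)| = 2.
|B| - |Coeq(f, g)| = 12 - 2 = 10.

10


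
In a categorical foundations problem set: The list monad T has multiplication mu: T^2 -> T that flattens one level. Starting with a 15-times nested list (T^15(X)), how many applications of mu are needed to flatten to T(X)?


Each application of mu: T^2 -> T removes one layer of nesting.
Starting at depth 15 (i.e., T^15(X)), we need to reach T(X).
Number of mu applications = 15 - 1 = 14

14


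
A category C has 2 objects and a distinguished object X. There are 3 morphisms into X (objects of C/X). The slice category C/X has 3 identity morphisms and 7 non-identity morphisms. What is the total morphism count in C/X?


In the slice category C/X, objects are morphisms to X.
Identity morphisms: 3 (one per object of C/X).
Non-identity morphisms: 7.
Total = 3 + 7 = 10

10


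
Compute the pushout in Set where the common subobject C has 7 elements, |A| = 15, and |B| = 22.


The pushout A +_C B identifies the images of C in A and B.
|A +_C B| = |A| + |B| - |C| (for injections).
= 15 + 22 - 7 = 30

30


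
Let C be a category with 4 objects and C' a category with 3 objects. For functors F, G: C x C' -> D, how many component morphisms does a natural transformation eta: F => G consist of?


A natural transformation eta: F => G assigns one component morphism per
object of the domain category.
The domain is the product category C x C', so
|Ob(C x C')| = |Ob(C)| * |Ob(C')| = 4 * 3 = 12.
Therefore eta has 12 component morphisms.

12


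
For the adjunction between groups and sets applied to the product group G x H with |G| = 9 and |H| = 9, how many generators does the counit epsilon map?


The counit epsilon_K: F(U(K)) -> K of the Free-Forgetful adjunction
maps |K| generators of F(U(K)) into K. For K = G x H (the product group),
|G x H| = |G| * |H|.
Total generators mapped = 9 * 9 = 81.

81


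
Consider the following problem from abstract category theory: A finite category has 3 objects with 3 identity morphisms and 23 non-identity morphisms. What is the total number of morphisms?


Each object has an identity morphism, giving 3 identities.
Adding the 23 non-identity morphisms:
Total = 3 + 23 = 26

26


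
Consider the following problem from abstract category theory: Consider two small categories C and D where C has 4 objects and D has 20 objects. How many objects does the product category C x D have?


The product category C x D has objects that are pairs (c, d).
Number of pairs = |Ob(C)| * |Ob(D)| = 4 * 20 = 80

80


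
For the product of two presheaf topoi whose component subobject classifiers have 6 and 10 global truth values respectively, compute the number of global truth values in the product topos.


In a product of presheaf topoi E_1 x E_2, the subobject classifier
is Omega = Omega_1 x Omega_2 (componentwise), so
|Omega(top)| = |Omega_1(top_1)| * |Omega_2(top_2)|.
= 6 * 10 = 60.

60


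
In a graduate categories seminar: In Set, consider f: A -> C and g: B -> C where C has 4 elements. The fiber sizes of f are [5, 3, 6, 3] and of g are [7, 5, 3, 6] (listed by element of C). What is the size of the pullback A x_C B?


The pullback A x_C B consists of pairs (a, b) with f(a) = g(b).
For each element c in C, the fiber product has |f^-1(c)| * |g^-1(c)| elements.
Summing over C: 5 * 7 + 3 * 5 + 6 * 3 + 3 * 6
= 35 + 15 + 18 + 18 = 86

86


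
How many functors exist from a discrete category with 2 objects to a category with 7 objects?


A functor from a discrete category C to D is determined by
where each object maps. Each of the 2 objects of C can map
to any of the 7 objects of D independently.
Number of functors = 7^2 = 49

49


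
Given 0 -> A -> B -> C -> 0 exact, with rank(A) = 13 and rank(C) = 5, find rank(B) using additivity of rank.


For a short exact sequence 0 -> A -> B -> C -> 0,
rank is additive: rank(B) = rank(A) + rank(C).
rank(B) = 13 + 5 = 18

18


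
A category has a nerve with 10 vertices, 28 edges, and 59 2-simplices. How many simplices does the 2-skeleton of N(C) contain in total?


The 2-skeleton of the nerve N(C) consists of simplices in dimensions 0, 1, 2:
  |N(C)_0| = 10 (objects)
  |N(C)_1| = 28 (morphisms)
  |N(C)_2| = 59 (composable pairs)
Total = 10 + 28 + 59 = 97

97


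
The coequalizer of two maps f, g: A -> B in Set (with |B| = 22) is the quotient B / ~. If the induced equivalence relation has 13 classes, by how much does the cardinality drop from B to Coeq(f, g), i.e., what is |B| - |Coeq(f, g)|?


The coequalizer Coeq(f, g) = B / ~ has one element per equivalence class.
|B| = 22, |Coeq(f, g)| = 13.
|B| - |Coeq(f, g)| = 22 - 13 = 9.

9


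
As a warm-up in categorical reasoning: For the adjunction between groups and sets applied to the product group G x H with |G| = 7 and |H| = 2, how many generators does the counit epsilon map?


The counit epsilon_K: F(U(K)) -> K of the Free-Forgetful adjunction
maps |K| generators of F(U(K)) into K. For K = G x H (the product group),
|G x H| = |G| * |H|.
Total generators mapped = 7 * 2 = 14.

14


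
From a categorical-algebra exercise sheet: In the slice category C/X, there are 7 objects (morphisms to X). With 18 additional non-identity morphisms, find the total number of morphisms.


In the slice category C/X, objects are morphisms to X.
Identity morphisms: 7 (one per object of C/X).
Non-identity morphisms: 18.
Total = 7 + 18 = 25

25


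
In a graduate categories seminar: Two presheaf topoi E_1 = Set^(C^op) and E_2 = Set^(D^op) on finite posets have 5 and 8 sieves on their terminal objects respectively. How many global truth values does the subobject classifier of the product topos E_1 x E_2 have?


In a product of presheaf topoi E_1 x E_2, the subobject classifier
is Omega = Omega_1 x Omega_2 (componentwise), so
|Omega(top)| = |Omega_1(top_1)| * |Omega_2(top_2)|.
= 5 * 8 = 40.

40


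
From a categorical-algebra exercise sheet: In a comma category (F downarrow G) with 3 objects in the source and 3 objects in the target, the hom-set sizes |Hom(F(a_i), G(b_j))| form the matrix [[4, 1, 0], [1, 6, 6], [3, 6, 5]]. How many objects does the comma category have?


Objects of (F downarrow G) are triples (a, b, h: F(a)->G(b)).
The count equals the sum of all entries in the hom-matrix.
sum(row 0) = 5
sum(row 1) = 13
sum(row 2) = 14
Grand total = 32

32


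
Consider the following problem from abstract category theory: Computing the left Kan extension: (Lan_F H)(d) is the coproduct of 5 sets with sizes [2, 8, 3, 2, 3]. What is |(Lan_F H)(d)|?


Pointwise, the left Kan extension (Lan_F H)(d) is the colimit, indexed
by the comma category (F downarrow d), of H composed with the
projection (F downarrow d) -> C. Here that colimit is given
as a coproduct (disjoint union) of sets, so its cardinality is the
sum of the sizes of the summands.
Coproduct of sets with sizes: 2 + 8 + 3 + 2 + 3
= 18

18


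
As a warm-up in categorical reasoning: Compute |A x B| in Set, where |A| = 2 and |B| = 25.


In Set, the product A x B is the Cartesian product.
By the universal property, |A x B| = |A| * |B|.
|A x B| = 2 * 25 = 50

50


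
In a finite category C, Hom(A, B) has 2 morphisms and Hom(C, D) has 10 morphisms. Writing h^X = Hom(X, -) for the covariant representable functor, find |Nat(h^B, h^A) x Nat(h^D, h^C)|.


By the Yoneda lemma, Nat(h^B, h^A) is isomorphic to Hom(A, B),
so |Nat(h^B, h^A)| = |Hom(A, B)| and |Nat(h^D, h^C)| = |Hom(C, D)|.
|Hom(A, B)| = 2, |Hom(C, D)| = 10.
|Nat(h^B, h^A) x Nat(h^D, h^C)| = 2 * 10 = 20

20


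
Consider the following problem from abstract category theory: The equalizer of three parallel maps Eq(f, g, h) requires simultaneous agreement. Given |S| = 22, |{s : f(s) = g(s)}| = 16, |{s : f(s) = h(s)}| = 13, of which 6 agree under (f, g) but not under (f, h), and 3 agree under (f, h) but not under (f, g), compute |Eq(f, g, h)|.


Eq(f, g, h) is the triple-agreement set: points in S where all three
maps take the same value. Using inclusion-exclusion on the pairwise data:
Pair (f, g) agrees on 16 points; pair (f, h) on 13 points.
Points agreeing under (f, g) but not (f, h) = 6; under (f, h) but not (f, g) = 3.
Triple-agreement = agreement-in-(f, g) minus points that agree under (f, g) but not (f, h):
|Eq(f, g, h)| = 16 - 6 = 10
(cross-check via (f, h): 13 - 3 = 10.)

10


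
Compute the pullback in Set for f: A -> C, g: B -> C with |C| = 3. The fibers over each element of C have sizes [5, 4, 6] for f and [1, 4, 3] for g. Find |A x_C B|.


The pullback A x_C B consists of pairs (a, b) with f(a) = g(b).
For each element c in C, the fiber product has |f^-1(c)| * |g^-1(c)| elements.
Summing over C: 5 * 1 + 4 * 4 + 6 * 3
= 5 + 16 + 18 = 39

39


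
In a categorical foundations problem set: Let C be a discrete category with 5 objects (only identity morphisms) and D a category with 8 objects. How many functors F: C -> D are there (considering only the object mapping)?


A functor from a discrete category C to D is determined by
where each object maps. Each of the 5 objects of C can map
to any of the 8 objects of D independently.
Number of functors = 8^5 = 32768

32768


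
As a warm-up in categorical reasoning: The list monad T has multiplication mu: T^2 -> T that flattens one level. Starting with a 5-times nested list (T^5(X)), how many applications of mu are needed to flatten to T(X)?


Each application of mu: T^2 -> T removes one layer of nesting.
Starting at depth 5 (i.e., T^5(X)), we need to reach T(X).
Number of mu applications = 5 - 1 = 4

4


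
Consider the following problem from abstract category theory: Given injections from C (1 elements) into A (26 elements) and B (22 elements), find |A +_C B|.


The pushout A +_C B identifies the images of C in A and B.
|A +_C B| = |A| + |B| - |C| (for injections).
= 26 + 22 - 1 = 47

47


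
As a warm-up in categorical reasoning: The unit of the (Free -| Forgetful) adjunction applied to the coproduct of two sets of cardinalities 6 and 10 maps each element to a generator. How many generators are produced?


The unit eta_X: X -> U(F(X)) of the Free-Forgetful adjunction
maps each element of X to a generator of F(X). For X = S + T (disjoint
union in Set), |S + T| = |S| + |T|.
Total mappings = 6 + 10 = 16.

16


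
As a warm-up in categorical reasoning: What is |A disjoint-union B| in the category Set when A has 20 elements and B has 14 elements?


In Set, the coproduct A + B is the disjoint union.
|A + B| = |A| + |B| = 20 + 14 = 34

34


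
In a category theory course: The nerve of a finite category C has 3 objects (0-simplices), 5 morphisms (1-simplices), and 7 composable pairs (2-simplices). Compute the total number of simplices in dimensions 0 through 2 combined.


The 2-skeleton of the nerve N(C) consists of simplices in dimensions 0, 1, 2:
  |N(C)_0| = 3 (objects)
  |N(C)_1| = 5 (morphisms)
  |N(C)_2| = 7 (composable pairs)
Total = 3 + 5 + 7 = 15

15


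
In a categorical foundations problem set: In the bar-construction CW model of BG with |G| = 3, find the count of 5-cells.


In the bar-construction CW model of BG, the n-cells are indexed by
n-tuples [g_1|...|g_n] of non-identity elements of G (degenerate
simplices with some g_i = e do not contribute cells), so there are
(|G| - 1)^n n-cells.
For dim = 5 with |G| = 3:
cells = (3 - 1)^5 = 2^5 = 32

32


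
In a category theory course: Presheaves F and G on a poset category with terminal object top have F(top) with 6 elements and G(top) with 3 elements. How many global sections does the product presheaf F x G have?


Global sections of a presheaf on a poset with terminal top satisfy
Gamma(H) ~ H(top). Presheaves admit pointwise products, so
(F x G)(top) = F(top) x G(top) (Cartesian product).
|Gamma(F x G)| = |F(top)| * |G(top)| = 6 * 3 = 18.

18


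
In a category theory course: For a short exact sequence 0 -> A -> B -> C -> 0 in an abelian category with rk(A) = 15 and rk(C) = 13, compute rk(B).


For a short exact sequence 0 -> A -> B -> C -> 0,
rank is additive: rank(B) = rank(A) + rank(C).
rank(B) = 15 + 13 = 28

28


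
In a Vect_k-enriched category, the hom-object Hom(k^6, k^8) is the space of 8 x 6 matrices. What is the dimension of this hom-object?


In Vect-enriched categories, Hom(k^n, k^m) is the space of m x n matrices.
dim(Hom(k^6, k^8)) = 8 * 6 = 48

48


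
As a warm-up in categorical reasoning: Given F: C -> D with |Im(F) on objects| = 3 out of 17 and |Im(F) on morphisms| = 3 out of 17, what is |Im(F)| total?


The image of F consists of distinct objects and distinct morphisms.
|Im(F)| on objects = 3
|Im(F)| on morphisms = 3
Total image cardinality = 3 + 3 = 6

6


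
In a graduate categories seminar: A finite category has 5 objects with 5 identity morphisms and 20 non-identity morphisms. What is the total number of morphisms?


Each object has an identity morphism, giving 5 identities.
Adding the 20 non-identity morphisms:
Total = 5 + 20 = 25

25


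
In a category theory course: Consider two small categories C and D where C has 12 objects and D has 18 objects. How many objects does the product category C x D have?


The product category C x D has objects that are pairs (c, d).
Number of pairs = |Ob(C)| * |Ob(D)| = 12 * 18 = 216

216


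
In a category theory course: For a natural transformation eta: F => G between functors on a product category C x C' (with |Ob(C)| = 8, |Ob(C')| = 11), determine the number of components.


A natural transformation eta: F => G assigns one component morphism per
object of the domain category.
The domain is the product category C x C', so
|Ob(C x C')| = |Ob(C)| * |Ob(C')| = 8 * 11 = 88.
Therefore eta has 88 component morphisms.

88


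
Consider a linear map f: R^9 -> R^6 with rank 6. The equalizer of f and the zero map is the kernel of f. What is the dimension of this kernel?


The equalizer of f and the zero map is ker(f).
By the rank-nullity theorem: dim(ker(f)) = dim(domain) - rank(f).
dim(ker(f)) = 9 - 6 = 3

3


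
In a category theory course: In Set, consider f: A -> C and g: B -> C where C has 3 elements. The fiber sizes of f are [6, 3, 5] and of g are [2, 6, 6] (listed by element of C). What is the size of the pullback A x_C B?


The pullback A x_C B consists of pairs (a, b) with f(a) = g(b).
For each element c in C, the fiber product has |f^-1(c)| * |g^-1(c)| elements.
Summing over C: 6 * 2 + 3 * 6 + 5 * 6
= 12 + 18 + 30 = 60

60


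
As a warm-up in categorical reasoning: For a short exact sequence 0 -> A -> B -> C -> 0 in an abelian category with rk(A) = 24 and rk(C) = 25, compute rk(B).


For a short exact sequence 0 -> A -> B -> C -> 0,
rank is additive: rank(B) = rank(A) + rank(C).
rank(B) = 24 + 25 = 49

49


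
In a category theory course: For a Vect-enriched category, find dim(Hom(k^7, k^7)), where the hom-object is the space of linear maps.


In Vect-enriched categories, Hom(k^n, k^m) is the space of m x n matrices.
dim(Hom(k^7, k^7)) = 7 * 7 = 49

49


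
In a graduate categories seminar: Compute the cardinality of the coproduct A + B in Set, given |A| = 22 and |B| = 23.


In Set, the coproduct A + B is the disjoint union.
|A + B| = |A| + |B| = 22 + 23 = 45

45


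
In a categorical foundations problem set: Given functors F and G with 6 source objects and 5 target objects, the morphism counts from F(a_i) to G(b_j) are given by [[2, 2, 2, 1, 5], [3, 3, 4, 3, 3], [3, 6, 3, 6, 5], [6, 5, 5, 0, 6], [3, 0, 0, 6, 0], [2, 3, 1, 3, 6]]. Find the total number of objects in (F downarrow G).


Objects of (F downarrow G) are triples (a, b, h: F(a)->G(b)).
The count equals the sum of all entries in the hom-matrix.
sum(row 0) = 12
sum(row 1) = 16
sum(row 2) = 23
sum(row 3) = 22
sum(row 4) = 9
sum(row 5) = 15
Grand total = 97

97


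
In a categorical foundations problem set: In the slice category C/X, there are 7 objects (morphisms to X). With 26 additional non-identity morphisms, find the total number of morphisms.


In the slice category C/X, objects are morphisms to X.
Identity morphisms: 7 (one per object of C/X).
Non-identity morphisms: 26.
Total = 7 + 26 = 33

33


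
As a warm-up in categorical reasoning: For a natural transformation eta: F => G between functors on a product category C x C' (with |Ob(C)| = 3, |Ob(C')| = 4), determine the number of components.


A natural transformation eta: F => G assigns one component morphism per
object of the domain category.
The domain is the product category C x C', so
|Ob(C x C')| = |Ob(C)| * |Ob(C')| = 3 * 4 = 12.
Therefore eta has 12 component morphisms.

12


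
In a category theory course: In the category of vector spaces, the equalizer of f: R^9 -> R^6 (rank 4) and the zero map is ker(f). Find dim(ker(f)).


The equalizer of f and the zero map is ker(f).
By the rank-nullity theorem: dim(ker(f)) = dim(domain) - rank(f).
dim(ker(f)) = 9 - 4 = 5

5


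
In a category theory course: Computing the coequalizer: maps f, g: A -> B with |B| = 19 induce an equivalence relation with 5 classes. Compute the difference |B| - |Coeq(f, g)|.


The coequalizer Coeq(f, g) = B / ~ has one element per equivalence class.
|B| = 19, |Coeq(f, g)| = 5.
|B| - |Coeq(f, g)| = 19 - 5 = 14.

14


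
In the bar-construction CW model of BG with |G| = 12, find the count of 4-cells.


In the bar-construction CW model of BG, the n-cells are indexed by
n-tuples [g_1|...|g_n] of non-identity elements of G (degenerate
simplices with some g_i = e do not contribute cells), so there are
(|G| - 1)^n n-cells.
For dim = 4 with |G| = 12:
cells = (12 - 1)^4 = 11^4 = 14641

14641


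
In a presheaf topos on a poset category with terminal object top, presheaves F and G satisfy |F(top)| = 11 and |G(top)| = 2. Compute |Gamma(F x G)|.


Global sections of a presheaf on a poset with terminal top satisfy
Gamma(H) ~ H(top). Presheaves admit pointwise products, so
(F x G)(top) = F(top) x G(top) (Cartesian product).
|Gamma(F x G)| = |F(top)| * |G(top)| = 11 * 2 = 22.

22


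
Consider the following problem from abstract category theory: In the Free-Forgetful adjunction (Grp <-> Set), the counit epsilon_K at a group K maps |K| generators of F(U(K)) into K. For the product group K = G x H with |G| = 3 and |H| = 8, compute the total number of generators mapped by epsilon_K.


The counit epsilon_K: F(U(K)) -> K of the Free-Forgetful adjunction
maps |K| generators of F(U(K)) into K. For K = G x H (the product group),
|G x H| = |G| * |H|.
Total generators mapped = 3 * 8 = 24.

24


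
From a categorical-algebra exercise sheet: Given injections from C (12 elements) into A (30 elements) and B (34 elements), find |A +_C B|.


The pushout A +_C B identifies the images of C in A and B.
|A +_C B| = |A| + |B| - |C| (for injections).
= 30 + 34 - 12 = 52

52
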